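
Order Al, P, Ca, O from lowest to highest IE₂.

After 1 electron has been removed, what remains? Al⁺ still has 2 valence electrons; P⁺ still has 4 valence electrons; Ca⁺ still has 1 valence electron; O⁺ still has 5 valence electrons.
All are still removing valence electrons, so compare the +1 ions as you would atoms: IE_2 generally rises across a period (higher Z_eff) and falls down a group (larger shell), subject to the usual subshell exceptions.
Valence configurations: Al⁺ [Ne]3s², P⁺ [Ne]3s²3p², Ca⁺ [Ar]4s¹, O⁺ [He]2s²2p³.
The numbers (kJ/mol): Al 1817, P 1907, Ca 1145, O 3388.
So the second ionization energies run Ca < Al < P < O.

Ca < Al < P < O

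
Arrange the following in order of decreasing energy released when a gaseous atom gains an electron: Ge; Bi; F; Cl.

Cl > F > Ge > Bi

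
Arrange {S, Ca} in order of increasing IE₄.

After 3 electrons have been removed, what remains? S³⁺ still has 3 valence electrons; Ca³⁺ is already 1 electron into the core.
Breaking into a closed-shell core is much more expensive than removing a leftover valence electron — Ca has the largest IE_4 here.
Approximate IE_4 values (kJ/mol): S 4556, Ca 6491.
So the fourth ionization energies run S < Ca.

S, Ca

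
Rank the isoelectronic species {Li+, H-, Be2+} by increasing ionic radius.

Be2+ < Li+ < H-

All of these have 2 electrons, so size is governed by nuclear charge alone: the more protons, the stronger the pull on the same electron cloud, and the smaller the ion.
Nuclear charges: Be2+ (Z=4), Li+ (Z=3), H- (Z=1).
Smallest to largest: Be2+ < Li+ < H-.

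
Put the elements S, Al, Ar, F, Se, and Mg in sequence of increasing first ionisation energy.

F is in period 2, group 17; Mg is in period 3, group 2; Al is in period 3, group 13; S is in period 3, group 16; Ar is in period 3, group 18; Se is in period 4, group 16.
Removing the outermost electron gets harder across a period and easier down a group.
These span different periods and groups, so the two trends combine.
Mg > Al: this pair runs against the simple trend — see the exception note.
Se > Mg: the two effects oppose for this pair; the across-period effect wins (941 vs 738 kJ/mol).
S > Se: they share group 16; the group trend gives S the larger value.
Ar > S: both are in period 3; the period trend gives Ar the larger value.
F > Ar: the two effects oppose for this pair; the down-group effect wins (1681 vs 1521 kJ/mol).
Note the exception: Mg has a higher first ionization energy than Al, contrary to the simple trend — Al's single 3p electron is easier to remove than one from Mg's filled 3s².
Approximate values (kJ/mol): F 1681, Mg 738, Al 578, S 1000, Ar 1521, Se 941.
So from lowest to highest: Al < Mg < Se < S < Ar < F.

Al < Mg < Se < S < Ar < F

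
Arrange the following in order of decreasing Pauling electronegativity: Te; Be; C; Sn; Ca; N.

Be is in period 2, group 2; C is in period 2, group 14; N is in period 2, group 15; Ca is in period 4, group 2; Sn is in period 5, group 14; Te is in period 5, group 16.
EN rises left→right (higher Z_eff, smaller atoms) and falls top→bottom (larger, more shielded atoms).
These span different periods and groups, so the two trends combine.
Be > Ca: Be sits above Ca in group 2, so the down-group effect alone puts Be higher.
Sn > Be: the two effects oppose for this pair; the across-period effect wins (1.96 vs 1.57).
Te > Sn: Te lies to the right of Sn in period 5, so the across-period effect alone puts Te higher.
C > Te: period and group pull opposite ways; the down-group shift dominates (2.55 vs 2.10).
N > C: N lies to the right of C in period 2, so the across-period effect alone puts N higher.
Approximate values (Pauling): Be 1.57, C 2.55, N 3.04, Ca 1.00, Sn 1.96, Te 2.10.
So from highest to lowest: N > C > Te > Sn > Be > Ca.

N > C > Te > Sn > Be > Ca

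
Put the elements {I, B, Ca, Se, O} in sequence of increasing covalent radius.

O, B, Se, I, Ca

B is in period 2, group 13; O is in period 2, group 16; Ca is in period 4, group 2; Se is in period 4, group 16; I is in period 5, group 17.
Radius decreases left→right (rising Z_eff, same n) and increases top→bottom (higher n).
Neither a single period nor a single group — weigh both effects.
B > O: B lies to the left of O in period 2, so the across-period effect alone puts B larger.
Se > B: the two effects oppose for this pair; the down-group effect wins (116 vs 85 pm).
I > Se: period and group pull opposite ways; the down-group shift dominates (133 vs 116 pm).
Ca > I: period and group pull opposite ways; the across-period shift dominates (171 vs 133 pm).
Tabulated atomic radius (pm): B 85, O 63, Ca 171, Se 116, I 133.
So from smallest to largest: O < B < Se < I < Ca.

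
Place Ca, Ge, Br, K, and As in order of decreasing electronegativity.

Electronegativity increases across a period and decreases down a group, tracking effective nuclear charge and atomic size.
All lie in period 4, so electronegativity increases left to right.
So from highest to lowest: Br > As > Ge > Ca > K.

Br > As > Ge > Ca > K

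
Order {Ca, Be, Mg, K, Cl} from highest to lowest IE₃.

Be > Mg > Ca > K > Cl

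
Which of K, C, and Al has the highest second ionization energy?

After 1 electron has been removed, what remains? K⁺ is the bare [Ar] core; C⁺ still has 3 valence electrons; Al⁺ still has 2 valence electrons.
Pulling an electron out of a noble-gas core costs far more than removing a remaining valence electron, so K sits at the high end of IE_2.
Valence configurations: C⁺ [He]2s²2p¹, Al⁺ [Ne]3s².
The numbers (kJ/mol): K 3052, C 2353, Al 1817.
Hence IE_2: Al < C < K.

K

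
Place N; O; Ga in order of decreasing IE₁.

N is in period 2, group 15; O is in period 2, group 16; Ga is in period 4, group 13.
Across a period the outer electron is held more tightly (higher IE₁); down a group it sits in a higher shell, more shielded, and comes off more easily.
Here both period and group differ, so the two effects have to be weighed against each other.
O > Ga: both effects reinforce here, so O is clearly the higher of the two.
N > O: this pair runs against the simple trend — see the exception note.
Note the exception: N has a higher first ionization energy than O, contrary to the simple trend — pairing an electron in O's 2p⁴ costs repulsion energy, so O ionizes more easily than half-filled N (2p³).
Approximate values (kJ/mol): N 1402, O 1314, Ga 579.
So from highest to lowest: N > O > Ga.

N > O > Ga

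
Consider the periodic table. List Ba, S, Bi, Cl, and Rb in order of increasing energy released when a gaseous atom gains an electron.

Ba < Rb < Bi < S < Cl

Adding an electron releases more energy for atoms nearer the top right (short of the noble gases).
Here both period and group differ, so the two effects have to be weighed against each other.
Rb > Ba: period and group pull opposite ways; the down-group shift dominates (47 vs 14 kJ/mol).
Bi > Rb: period and group pull opposite ways; the across-period shift dominates (91 vs 47 kJ/mol).
S > Bi: both effects reinforce here, so S is clearly the higher of the two.
Cl > S: both are in period 3; the period trend gives Cl the larger value.
Tabulated electron affinity (kJ/mol): S 200, Cl 349, Rb 47, Ba 14, Bi 91.
So from lowest to highest: Ba < Rb < Bi < S < Cl.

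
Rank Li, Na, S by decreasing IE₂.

Li > Na > S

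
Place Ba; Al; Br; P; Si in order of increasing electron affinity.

EA tends to increase across a period and decrease down a group, though the pattern is less regular than for IE or radius.
These span different periods and groups, so the two trends combine.
Al > Ba: both effects reinforce here, so Al is clearly the higher of the two.
P > Al: P lies to the right of Al in period 3, so the across-period effect alone puts P higher.
Si > P: this pair runs against the simple trend — see the exception note.
Br > Si: period and group pull opposite ways; the across-period shift dominates (325 vs 134 kJ/mol).
Note the exception: Si has a higher electron affinity than P, contrary to the simple trend — adding an electron to P's half-filled 3p³ is unfavourable, so Si (3p²) has the more exothermic EA.
For reference (kJ/mol): Al 42, Si 134, P 72, Br 325, Ba 14.
So from lowest to highest: Ba < Al < P < Si < Br.

Ba, Al, P, Si, Br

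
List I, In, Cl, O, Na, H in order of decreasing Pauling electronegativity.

O > Cl > I > H > In > Na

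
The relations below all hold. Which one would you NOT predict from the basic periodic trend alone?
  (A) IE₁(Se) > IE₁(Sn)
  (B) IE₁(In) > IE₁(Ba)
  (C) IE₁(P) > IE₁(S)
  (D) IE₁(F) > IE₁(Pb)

The general trend: first ionization energy increases across a period and decreases down a group.
(A) Se (period 4, group 16) vs Sn (period 5, group 14): the stated order agrees with the simple trend.
(B) In (period 5, group 13) vs Ba (period 6, group 2): the stated order agrees with the simple trend.
(C) P (period 3, group 15) vs S (period 3, group 16): the stated order contradicts the simple trend.
(D) F (period 2, group 17) vs Pb (period 6, group 14): the stated order agrees with the simple trend.
The exception is (C): S (3p⁴) ionizes more easily than half-filled P (3p³) because the paired 3p electron in S is pushed out by e⁻–e⁻ repulsion.

(C)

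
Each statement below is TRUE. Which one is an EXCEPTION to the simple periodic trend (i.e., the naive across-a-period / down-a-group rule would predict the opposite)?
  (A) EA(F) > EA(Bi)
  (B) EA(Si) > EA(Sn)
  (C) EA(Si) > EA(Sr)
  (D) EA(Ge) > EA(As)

The general trend: electron affinity increases across a period and decreases down a group.
(A) F (period 2, group 17) vs Bi (period 6, group 15): the stated order agrees with the simple trend.
(B) Si (period 3, group 14) vs Sn (period 5, group 14): the stated order agrees with the simple trend.
(C) Si (period 3, group 14) vs Sr (period 5, group 2): the stated order agrees with the simple trend.
(D) Ge (period 4, group 14) vs As (period 4, group 15): the stated order contradicts the simple trend.
The exception is (D): adding an electron to As's half-filled 4p³ is unfavourable, so Ge (4p²) has the more exothermic EA.

(D)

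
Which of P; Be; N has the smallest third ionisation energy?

P

Consider each +2 ion: P²⁺ still has 3 valence electrons; Be²⁺ is the bare [He] core; N²⁺ still has 3 valence electrons.
Breaking into a closed-shell core is much more expensive than removing a leftover valence electron — Be has the largest IE_3 here.
Valence configurations: P²⁺ [Ne]3s²3p¹, N²⁺ [He]2s²2p¹.
Approximate IE_3 values (kJ/mol): P 2914, Be 14849, N 4578.
Putting it together, IE_3: P < N < Be.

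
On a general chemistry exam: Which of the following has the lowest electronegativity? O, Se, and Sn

Sn

Atoms toward the upper right of the periodic table pull bonding electrons most strongly.
Here both period and group differ, so the two effects have to be weighed against each other.
Se > Sn: relative to Sn, both the across-period and down-group shifts push Se's electronegativity up.
O > Se: O sits above Se in group 16, so the down-group effect alone puts O higher.
Tabulated electronegativity (Pauling): O 3.44, Se 2.55, Sn 1.96.
The lowest electronegativity among these belongs to Sn.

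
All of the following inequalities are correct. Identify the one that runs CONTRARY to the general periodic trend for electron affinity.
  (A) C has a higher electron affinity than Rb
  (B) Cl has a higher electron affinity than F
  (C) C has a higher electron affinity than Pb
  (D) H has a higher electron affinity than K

The general trend: electron affinity increases across a period and decreases down a group.
(A) C (period 2, group 14) vs Rb (period 5, group 1): the stated order agrees with the simple trend.
(B) Cl (period 3, group 17) vs F (period 2, group 17): the stated order contradicts the simple trend.
(C) C (period 2, group 14) vs Pb (period 6, group 14): the stated order agrees with the simple trend.
(D) H (period 1, group 1) vs K (period 4, group 1): the stated order agrees with the simple trend.
The exception is (B): F's small 2p subshell makes the incoming electron feel strong e⁻–e⁻ repulsion, so Cl actually releases more energy on gaining an electron.

(B)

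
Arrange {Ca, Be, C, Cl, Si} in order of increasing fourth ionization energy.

The fourth ionization energy removes an electron from the +3 ion. For each element: Ca³⁺ is already 1 electron into the core; Be³⁺ is already 1 electron into the core; C³⁺ still has 1 valence electron; Cl³⁺ still has 4 valence electrons; Si³⁺ still has 1 valence electron.
Pulling an electron out of a noble-gas core costs far more than removing a remaining valence electron, so Ca and Be sit at the high end of IE_4.
Valence configurations: C³⁺ [He]2s¹, Cl³⁺ [Ne]3s²3p², Si³⁺ [Ne]3s¹.
Approximate IE_4 values (kJ/mol): Ca 6491, Be 21007, C 6223, Cl 5159, Si 4356.
Putting it together, IE_4: Si < Cl < C < Ca < Be.

Si < Cl < C < Ca < Be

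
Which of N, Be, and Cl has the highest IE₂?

After 1 electron has been removed, what remains? N⁺ still has 4 valence electrons; Be⁺ still has 1 valence electron; Cl⁺ still has 6 valence electrons.
All are still removing valence electrons, so compare the +1 ions as you would atoms: IE_2 generally rises across a period (higher Z_eff) and falls down a group (larger shell), subject to the usual subshell exceptions.
Valence configurations: N⁺ [He]2s²2p², Be⁺ [He]2s¹, Cl⁺ [Ne]3s²3p⁴.
Approximate IE_2 values (kJ/mol): N 2856, Be 1757, Cl 2298.
Overall IE_2 order: Be < Cl < N.

N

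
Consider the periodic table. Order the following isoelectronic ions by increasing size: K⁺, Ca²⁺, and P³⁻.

All of these have 18 electrons, so size is governed by nuclear charge alone: the more protons, the stronger the pull on the same electron cloud, and the smaller the ion.
Nuclear charges: Ca²⁺ (Z=20), K⁺ (Z=19), P³⁻ (Z=15).
Smallest to largest: Ca²⁺ < K⁺ < P³⁻.

Ca²⁺, K⁺, P³⁻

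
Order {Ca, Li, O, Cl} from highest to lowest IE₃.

Li > O > Ca > Cl

After 2 electrons have been removed, what remains? Ca²⁺ is the bare [Ar] core; Li²⁺ is already 1 electron into the core; O²⁺ still has 4 valence electrons; Cl²⁺ still has 5 valence electrons.
Usually core removal costs more than valence removal, but here the competition is close: a tightly held n=2 valence electron can cost more to remove than an n=3 core electron, so the actual values have to decide it.
Valence configurations: O²⁺ [He]2s²2p², Cl²⁺ [Ne]3s²3p³.
Tabulated IE_3 (kJ/mol): Ca 4912, Li 11815, O 5300, Cl 3822.
Hence IE_3: Cl < Ca < O < Li.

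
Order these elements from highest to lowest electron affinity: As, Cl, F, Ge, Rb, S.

Cl > F > S > Ge > As > Rb

F is in period 2, group 17; S is in period 3, group 16; Cl is in period 3, group 17; Ge is in period 4, group 14; As is in period 4, group 15; Rb is in period 5, group 1.
Electron affinity generally becomes more exothermic across a period toward the halogens and less exothermic down a group.
Here both period and group differ, so the two effects have to be weighed against each other.
As > Rb: relative to Rb, both the across-period and down-group shifts push As's electron affinity up.
Ge > As: this pair runs against the simple trend — see the exception note.
S > Ge: both effects reinforce here, so S is clearly the higher of the two.
F > S: both effects reinforce here, so F is clearly the higher of the two.
Cl > F: this pair runs against the simple trend — see the exception note.
Note the exception: Ge has a higher electron affinity than As, contrary to the simple trend — adding an electron to As's half-filled 4p³ is unfavourable, so Ge (4p²) has the more exothermic EA.
Note the exception: Cl has a higher electron affinity than F, contrary to the simple trend — F's small 2p subshell makes the incoming electron feel strong e⁻–e⁻ repulsion, so Cl actually releases more energy on gaining an electron.
Approximate values (kJ/mol): F 328, S 200, Cl 349, Ge 119, As 78, Rb 47.
So from highest to lowest: Cl > F > S > Ge > As > Rb.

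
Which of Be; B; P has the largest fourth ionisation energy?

B

Consider each +3 ion: Be³⁺ is already 1 electron into the core; B³⁺ is the bare [He] core; P³⁺ still has 2 valence electrons.
Pulling an electron out of a noble-gas core costs far more than removing a remaining valence electron, so Be and B sit at the high end of IE_4.
Approximate IE_4 values (kJ/mol): Be 21007, B 25026, P 4964.
So the fourth ionization energies run P < Be < B.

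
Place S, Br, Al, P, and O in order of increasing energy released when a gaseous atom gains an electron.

Al < P < O < S < Br

O is in period 2, group 16; Al is in period 3, group 13; P is in period 3, group 15; S is in period 3, group 16; Br is in period 4, group 17.
Atoms with high Z_eff and room in the valence shell (especially the halogens) have the most exothermic electron affinities.
Here both period and group differ, so the two effects have to be weighed against each other.
P > Al: both are in period 3; the period trend gives P the larger value.
O > P: both effects reinforce here, so O is clearly the higher of the two.
S > O: this pair runs against the simple trend — see the exception note.
Br > S: the two effects oppose for this pair; the across-period effect wins (325 vs 200 kJ/mol).
Note the exception: S has a higher electron affinity than O, contrary to the simple trend — the compact 2p subshell of O repels the added electron more than S's larger 3p does.
For reference (kJ/mol): O 141, Al 42, P 72, S 200, Br 325.
So from lowest to highest: Al < P < O < S < Br.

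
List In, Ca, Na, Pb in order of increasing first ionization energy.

Na is in period 3, group 1; Ca is in period 4, group 2; In is in period 5, group 13; Pb is in period 6, group 14.
IE₁ increases left→right with effective nuclear charge and decreases top→bottom as the valence shell moves farther out.
A diagonal step moves right (one effect) and down (the opposite effect) at once.
In > Na: the two effects oppose for this pair; the across-period effect wins (558 vs 496 kJ/mol).
Ca > In: the two effects oppose for this pair; the down-group effect wins (590 vs 558 kJ/mol).
Pb > Ca: period and group pull opposite ways; the across-period shift dominates (716 vs 590 kJ/mol).
Tabulated first ionization energy (kJ/mol): Na 496, Ca 590, In 558, Pb 716.
So from lowest to highest: Na < In < Ca < Pb.

Na < In < Ca < Pb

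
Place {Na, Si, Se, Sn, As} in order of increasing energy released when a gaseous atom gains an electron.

Na is in period 3, group 1; Si is in period 3, group 14; As is in period 4, group 15; Se is in period 4, group 16; Sn is in period 5, group 14.
Adding an electron releases more energy for atoms nearer the top right (short of the noble gases).
Neither a single period nor a single group — weigh both effects.
As > Na: the two effects oppose for this pair; the across-period effect wins (78 vs 53 kJ/mol).
Sn > As: this pair runs against the simple trend — see the exception note.
Si > Sn: they share group 14; the group trend gives Si the larger value.
Se > Si: period and group pull opposite ways; the across-period shift dominates (195 vs 134 kJ/mol).
Note the exception: Sn has a higher electron affinity than As, contrary to the simple trend — adding an electron to As's half-filled np³ subshell costs electron-pairing energy.
Tabulated electron affinity (kJ/mol): Na 53, Si 134, As 78, Se 195, Sn 107.
So from lowest to highest: Na < As < Sn < Si < Se.

Na < As < Sn < Si < Se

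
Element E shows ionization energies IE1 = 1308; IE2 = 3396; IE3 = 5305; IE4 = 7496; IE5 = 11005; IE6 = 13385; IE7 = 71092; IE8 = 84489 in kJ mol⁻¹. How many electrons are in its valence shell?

6

Look for the largest jump between consecutive ionization energies: IE7/IE6 ≈ 5.3, far larger than any earlier ratio.
That jump marks the point where a core electron is being removed. So the atom has 6 valence electrons.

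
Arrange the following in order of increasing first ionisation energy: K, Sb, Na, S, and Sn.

K < Na < Sn < Sb < S

Na is in period 3, group 1; S is in period 3, group 16; K is in period 4, group 1; Sn is in period 5, group 14; Sb is in period 5, group 15.
Across a period the outer electron is held more tightly (higher IE₁); down a group it sits in a higher shell, more shielded, and comes off more easily.
Here both period and group differ, so the two effects have to be weighed against each other.
Na > K: they share group 1; the group trend gives Na the larger value.
Sn > Na: period and group pull opposite ways; the across-period shift dominates (709 vs 496 kJ/mol).
Sb > Sn: both are in period 5; the period trend gives Sb the larger value.
S > Sb: both effects reinforce here, so S is clearly the higher of the two.
For reference (kJ/mol): Na 496, S 1000, K 419, Sn 709, Sb 831.
So from lowest to highest: K < Na < Sn < Sb < S.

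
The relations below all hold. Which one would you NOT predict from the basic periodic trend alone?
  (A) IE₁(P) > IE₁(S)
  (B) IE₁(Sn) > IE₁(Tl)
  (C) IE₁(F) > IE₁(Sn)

(A)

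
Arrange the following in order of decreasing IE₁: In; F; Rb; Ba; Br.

F, Br, In, Ba, Rb

F is in period 2, group 17; Br is in period 4, group 17; Rb is in period 5, group 1; In is in period 5, group 13; Ba is in period 6, group 2.
First ionization energy rises across a period (greater Z_eff holds electrons more tightly) and falls down a group (valence electrons are farther from the nucleus).
Here both period and group differ, so the two effects have to be weighed against each other.
Ba > Rb: period and group pull opposite ways; the across-period shift dominates (503 vs 403 kJ/mol).
In > Ba: relative to Ba, both the across-period and down-group shifts push In's first ionization energy up.
Br > In: relative to In, both the across-period and down-group shifts push Br's first ionization energy up.
F > Br: F sits above Br in group 17, so the down-group effect alone puts F higher.
Tabulated first ionization energy (kJ/mol): F 1681, Br 1140, Rb 403, In 558, Ba 503.
So from highest to lowest: F > Br > In > Ba > Rb.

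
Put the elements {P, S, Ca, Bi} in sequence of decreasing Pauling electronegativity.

P is in period 3, group 15; S is in period 3, group 16; Ca is in period 4, group 2; Bi is in period 6, group 15.
Atoms toward the upper right of the periodic table pull bonding electrons most strongly.
Here both period and group differ, so the two effects have to be weighed against each other.
Bi > Ca: the two effects oppose for this pair; the across-period effect wins (2.02 vs 1.00).
P > Bi: P sits above Bi in group 15, so the down-group effect alone puts P higher.
S > P: S lies to the right of P in period 3, so the across-period effect alone puts S higher.
Approximate values (Pauling): P 2.19, S 2.58, Ca 1.00, Bi 2.02.
So from highest to lowest: S > P > Bi > Ca.

S > P > Bi > Ca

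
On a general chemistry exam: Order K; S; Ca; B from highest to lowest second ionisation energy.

Consider each +1 ion: K⁺ is the bare [Ar] core; S⁺ still has 5 valence electrons; Ca⁺ still has 1 valence electron; B⁺ still has 2 valence electrons.
Breaking into a closed-shell core is much more expensive than removing a leftover valence electron — K has the largest IE_2 here.
Valence configurations: S⁺ [Ne]3s²3p³, Ca⁺ [Ar]4s¹, B⁺ [He]2s².
Tabulated IE_2 (kJ/mol): K 3052, S 2252, Ca 1145, B 2427.
Overall IE_2 order: Ca < S < B < K.

K, B, S, Ca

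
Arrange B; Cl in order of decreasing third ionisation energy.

Cl, B

Consider each +2 ion: B²⁺ still has 1 valence electron; Cl²⁺ still has 5 valence electrons.
All are still removing valence electrons, so compare the +2 ions as you would atoms: IE_3 generally rises across a period (higher Z_eff) and falls down a group (larger shell), subject to the usual subshell exceptions.
Valence configurations: B²⁺ [He]2s¹, Cl²⁺ [Ne]3s²3p³.
Approximate IE_3 values (kJ/mol): B 3660, Cl 3822.
So the third ionization energies run B < Cl.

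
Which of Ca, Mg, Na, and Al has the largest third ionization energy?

After 2 electrons have been removed, what remains? Ca²⁺ is the bare [Ar] core; Mg²⁺ is the bare [Ne] core; Na²⁺ is already 1 electron into the core; Al²⁺ still has 1 valence electron.
Breaking into a closed-shell core is much more expensive than removing a leftover valence electron — Ca, Na and Mg have the largest IE_3 here.
Tabulated IE_3 (kJ/mol): Ca 4912, Mg 7733, Na 6910, Al 2745.
Putting it together, IE_3: Al < Ca < Na < Mg.

Mg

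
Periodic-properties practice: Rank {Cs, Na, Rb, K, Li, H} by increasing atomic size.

H < Li < Na < K < Rb < Cs

Moving right in a period, electrons are added to the same shell under a stronger nuclear pull, so atoms get smaller; moving down, a new shell is opened and atoms get larger.
All are in group 1, so atomic radius increases down the group.
So from smallest to largest: H < Li < Na < K < Rb < Cs.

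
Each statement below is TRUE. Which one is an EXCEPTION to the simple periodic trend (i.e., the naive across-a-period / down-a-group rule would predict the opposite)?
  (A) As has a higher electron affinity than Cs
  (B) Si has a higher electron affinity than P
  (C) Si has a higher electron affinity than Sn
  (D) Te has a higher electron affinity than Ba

(B)

The general trend: electron affinity increases across a period and decreases down a group.
(A) As (period 4, group 15) vs Cs (period 6, group 1): the stated order agrees with the simple trend.
(B) Si (period 3, group 14) vs P (period 3, group 15): the stated order contradicts the simple trend.
(C) Si (period 3, group 14) vs Sn (period 5, group 14): the stated order agrees with the simple trend.
(D) Te (period 5, group 16) vs Ba (period 6, group 2): the stated order agrees with the simple trend.
The exception is (B): adding an electron to P's half-filled 3p³ is unfavourable, so Si (3p²) has the more exothermic EA.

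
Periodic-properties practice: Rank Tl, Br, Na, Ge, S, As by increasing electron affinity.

Tl < Na < As < Ge < S < Br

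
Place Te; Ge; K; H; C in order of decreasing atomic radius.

K > Te > Ge > C > H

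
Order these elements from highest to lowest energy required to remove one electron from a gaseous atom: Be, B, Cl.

Cl > Be > B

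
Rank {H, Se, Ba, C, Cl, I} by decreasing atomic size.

Moving right in a period, electrons are added to the same shell under a stronger nuclear pull, so atoms get smaller; moving down, a new shell is opened and atoms get larger.
Neither a single period nor a single group — weigh both effects.
C > H: the two effects oppose for this pair; the down-group effect wins (75 vs 32 pm).
Cl > C: period and group pull opposite ways; the down-group shift dominates (99 vs 75 pm).
Se > Cl: both effects reinforce here, so Se is clearly the larger of the two.
I > Se: period and group pull opposite ways; the down-group shift dominates (133 vs 116 pm).
Ba > I: both effects reinforce here, so Ba is clearly the larger of the two.
For reference (pm): H 32, C 75, Cl 99, Se 116, I 133, Ba 196.
So from largest to smallest: Ba > I > Se > Cl > C > H.

Ba > I > Se > Cl > C > H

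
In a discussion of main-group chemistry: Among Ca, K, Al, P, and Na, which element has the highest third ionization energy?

Na

IE_3 is the cost of taking one more electron from the +2 cation: Ca²⁺ is the bare [Ar] core; K²⁺ is already 1 electron into the core; Al²⁺ still has 1 valence electron; P²⁺ still has 3 valence electrons; Na²⁺ is already 1 electron into the core.
Pulling an electron out of a noble-gas core costs far more than removing a remaining valence electron, so K, Ca and Na sit at the high end of IE_3.
Valence configurations: Al²⁺ [Ne]3s¹, P²⁺ [Ne]3s²3p¹.
Tabulated IE_3 (kJ/mol): Ca 4912, K 4420, Al 2745, P 2914, Na 6910.
Putting it together, IE_3: Al < P < K < Ca < Na.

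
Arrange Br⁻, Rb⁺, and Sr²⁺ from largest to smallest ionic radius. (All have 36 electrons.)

Br⁻ > Rb⁺ > Sr²⁺

All of these have 36 electrons, so size is governed by nuclear charge alone: the more protons, the stronger the pull on the same electron cloud, and the smaller the ion.
Nuclear charges: Sr²⁺ (Z=38), Rb⁺ (Z=37), Br⁻ (Z=35).
Largest to smallest: Br⁻ > Rb⁺ > Sr²⁺.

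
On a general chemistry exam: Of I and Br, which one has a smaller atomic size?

Moving right in a period, electrons are added to the same shell under a stronger nuclear pull, so atoms get smaller; moving down, a new shell is opened and atoms get larger.
All are in group 17, so atomic radius increases down the group.
So Br has the smaller atomic size (Br < I).

Br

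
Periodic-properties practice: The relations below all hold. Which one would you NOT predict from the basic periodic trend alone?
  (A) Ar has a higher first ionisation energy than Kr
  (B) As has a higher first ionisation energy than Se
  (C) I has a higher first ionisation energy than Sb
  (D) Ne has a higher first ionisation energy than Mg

The general trend: first ionisation energy increases across a period and decreases down a group.
(A) Ar (period 3, group 18) vs Kr (period 4, group 18): the stated order agrees with the simple trend.
(B) As (period 4, group 15) vs Se (period 4, group 16): the stated order contradicts the simple trend.
(C) I (period 5, group 17) vs Sb (period 5, group 15): the stated order agrees with the simple trend.
(D) Ne (period 2, group 18) vs Mg (period 3, group 2): the stated order agrees with the simple trend.
The exception is (B): Se (4p⁴) ionizes more easily than half-filled As (4p³).

(B)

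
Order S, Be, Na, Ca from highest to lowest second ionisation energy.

Na > S > Be > Ca

IE_2 is the cost of taking one more electron from the +1 cation: S⁺ still has 5 valence electrons; Be⁺ still has 1 valence electron; Na⁺ is the bare [Ne] core; Ca⁺ still has 1 valence electron.
Pulling an electron out of a noble-gas core costs far more than removing a remaining valence electron, so Na sits at the high end of IE_2.
Valence configurations: S⁺ [Ne]3s²3p³, Be⁺ [He]2s¹, Ca⁺ [Ar]4s¹.
Tabulated IE_2 (kJ/mol): S 2252, Be 1757, Na 4562, Ca 1145.
Hence IE_2: Ca < Be < S < Na.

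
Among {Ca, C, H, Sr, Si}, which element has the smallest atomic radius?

H

Across a period the added protons contract the valence shell; down a group each new principal shell makes the atom larger.
Here both period and group differ, so the two effects have to be weighed against each other.
C > H: the two effects oppose for this pair; the down-group effect wins (75 vs 32 pm).
Si > C: Si sits below C in group 14, so the down-group effect alone puts Si larger.
Ca > Si: both effects reinforce here, so Ca is clearly the larger of the two.
Sr > Ca: Sr sits below Ca in group 2, so the down-group effect alone puts Sr larger.
Tabulated atomic radius (pm): H 32, C 75, Si 116, Ca 171, Sr 185.
The smallest atomic radius among these belongs to H.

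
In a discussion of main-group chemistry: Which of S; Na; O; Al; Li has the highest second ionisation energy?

After 1 electron has been removed, what remains? S⁺ still has 5 valence electrons; Na⁺ is the bare [Ne] core; O⁺ still has 5 valence electrons; Al⁺ still has 2 valence electrons; Li⁺ is the bare [He] core.
Breaking into a closed-shell core is much more expensive than removing a leftover valence electron — Na and Li have the largest IE_2 here.
Valence configurations: S⁺ [Ne]3s²3p³, O⁺ [He]2s²2p³, Al⁺ [Ne]3s².
The numbers (kJ/mol): S 2252, Na 4562, O 3388, Al 1817, Li 7298.
So the second ionization energies run Al < S < O < Na < Li.

Li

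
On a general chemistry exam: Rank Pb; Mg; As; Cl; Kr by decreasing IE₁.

Kr > Cl > As > Mg > Pb

Mg is in period 3, group 2; Cl is in period 3, group 17; As is in period 4, group 15; Kr is in period 4, group 18; Pb is in period 6, group 14.
IE₁ increases left→right with effective nuclear charge and decreases top→bottom as the valence shell moves farther out.
Neither a single period nor a single group — weigh both effects.
Mg > Pb: period and group pull opposite ways; the down-group shift dominates (738 vs 716 kJ/mol).
As > Mg: the two effects oppose for this pair; the across-period effect wins (947 vs 738 kJ/mol).
Cl > As: both effects reinforce here, so Cl is clearly the higher of the two.
Kr > Cl: the two effects oppose for this pair; the across-period effect wins (1351 vs 1251 kJ/mol).
Approximate values (kJ/mol): Mg 738, Cl 1251, As 947, Kr 1351, Pb 716.
So from highest to lowest: Kr > Cl > As > Mg > Pb.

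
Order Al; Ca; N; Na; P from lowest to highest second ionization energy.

The second ionization energy removes an electron from the +1 ion. For each element: Al⁺ still has 2 valence electrons; Ca⁺ still has 1 valence electron; N⁺ still has 4 valence electrons; Na⁺ is the bare [Ne] core; P⁺ still has 4 valence electrons.
Pulling an electron out of a noble-gas core costs far more than removing a remaining valence electron, so Na sits at the high end of IE_2.
Valence configurations: Al⁺ [Ne]3s², Ca⁺ [Ar]4s¹, N⁺ [He]2s²2p², P⁺ [Ne]3s²3p².
The numbers (kJ/mol): Al 1817, Ca 1145, N 2856, Na 4562, P 1907.
Hence IE_2: Ca < Al < P < N < Na.

Ca < Al < P < N < Na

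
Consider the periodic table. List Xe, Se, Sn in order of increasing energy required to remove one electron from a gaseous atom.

Se is in period 4, group 16; Sn is in period 5, group 14; Xe is in period 5, group 18.
IE₁ increases left→right with effective nuclear charge and decreases top→bottom as the valence shell moves farther out.
These span different periods and groups, so the two trends combine.
Se > Sn: both effects reinforce here, so Se is clearly the higher of the two.
Xe > Se: period and group pull opposite ways; the across-period shift dominates (1170 vs 941 kJ/mol).
Approximate values (kJ/mol): Se 941, Sn 709, Xe 1170.
So from lowest to highest: Sn < Se < Xe.

Sn < Se < Xe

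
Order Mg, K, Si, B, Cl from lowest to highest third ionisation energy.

Si < B < Cl < K < Mg

After 2 electrons have been removed, what remains? Mg²⁺ is the bare [Ne] core; K²⁺ is already 1 electron into the core; Si²⁺ still has 2 valence electrons; B²⁺ still has 1 valence electron; Cl²⁺ still has 5 valence electrons.
Pulling an electron out of a noble-gas core costs far more than removing a remaining valence electron, so K and Mg sit at the high end of IE_3.
Valence configurations: Si²⁺ [Ne]3s², B²⁺ [He]2s¹, Cl²⁺ [Ne]3s²3p³.
The numbers (kJ/mol): Mg 7733, K 4420, Si 3232, B 3660, Cl 3822.
Putting it together, IE_3: Si < B < Cl < K < Mg.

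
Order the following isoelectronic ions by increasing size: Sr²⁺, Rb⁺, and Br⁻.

Sr²⁺ < Rb⁺ < Br⁻

All of these have 36 electrons, so size is governed by nuclear charge alone: the more protons, the stronger the pull on the same electron cloud, and the smaller the ion.
Nuclear charges: Sr²⁺ (Z=38), Rb⁺ (Z=37), Br⁻ (Z=35).
Smallest to largest: Sr²⁺ < Rb⁺ < Br⁻.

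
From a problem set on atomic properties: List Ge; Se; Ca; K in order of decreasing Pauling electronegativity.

K is in period 4, group 1; Ca is in period 4, group 2; Ge is in period 4, group 14; Se is in period 4, group 16.
EN rises left→right (higher Z_eff, smaller atoms) and falls top→bottom (larger, more shielded atoms).
All lie in period 4, so electronegativity increases left to right.
So from highest to lowest: Se > Ge > Ca > K.

Se, Ge, Ca, K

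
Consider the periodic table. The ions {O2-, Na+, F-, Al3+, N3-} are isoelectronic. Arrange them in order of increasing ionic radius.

All of these have 10 electrons, so size is governed by nuclear charge alone: the more protons, the stronger the pull on the same electron cloud, and the smaller the ion.
Nuclear charges: Al3+ (Z=13), Na+ (Z=11), F- (Z=9), O2- (Z=8), N3- (Z=7).
Smallest to largest: Al3+ < Na+ < F- < O2- < N3-.

Al3+ < Na+ < F- < O2- < N3-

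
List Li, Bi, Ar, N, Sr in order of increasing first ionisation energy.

Li < Sr < Bi < N < Ar

Removing the outermost electron gets harder across a period and easier down a group.
Neither a single period nor a single group — weigh both effects.
Sr > Li: period and group pull opposite ways; the across-period shift dominates (550 vs 520 kJ/mol).
Bi > Sr: period and group pull opposite ways; the across-period shift dominates (703 vs 550 kJ/mol).
N > Bi: they share group 15; the group trend gives N the larger value.
Ar > N: period and group pull opposite ways; the across-period shift dominates (1521 vs 1402 kJ/mol).
Approximate values (kJ/mol): Li 520, N 1402, Ar 1521, Sr 550, Bi 703.
So from lowest to highest: Li < Sr < Bi < N < Ar.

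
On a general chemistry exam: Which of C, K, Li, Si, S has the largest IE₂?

The second ionization energy removes an electron from the +1 ion. For each element: C⁺ still has 3 valence electrons; K⁺ is the bare [Ar] core; Li⁺ is the bare [He] core; Si⁺ still has 3 valence electrons; S⁺ still has 5 valence electrons.
Breaking into a closed-shell core is much more expensive than removing a leftover valence electron — K and Li have the largest IE_2 here.
Valence configurations: C⁺ [He]2s²2p¹, Si⁺ [Ne]3s²3p¹, S⁺ [Ne]3s²3p³.
Approximate IE_2 values (kJ/mol): C 2353, K 3052, Li 7298, Si 1577, S 2252.
Putting it together, IE_2: Si < S < C < K < Li.

Li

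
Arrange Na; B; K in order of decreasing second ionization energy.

IE_2 is the cost of taking one more electron from the +1 cation: Na⁺ is the bare [Ne] core; B⁺ still has 2 valence electrons; K⁺ is the bare [Ar] core.
Core electrons are held far more tightly than valence electrons, so K and Na top the IE_2 order.
Tabulated IE_2 (kJ/mol): Na 4562, B 2427, K 3052.
So the second ionization energies run B < K < Na.

Na, K, B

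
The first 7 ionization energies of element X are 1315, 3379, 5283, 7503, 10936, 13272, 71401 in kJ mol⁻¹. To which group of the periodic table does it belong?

Group 16

Look for the largest jump between consecutive ionization energies: IE7/IE6 ≈ 5.4, far larger than any earlier ratio.
That jump marks the point where a core electron is being removed. So the atom has 6 valence electrons.
A main-group element with 6 valence electrons is in group 16.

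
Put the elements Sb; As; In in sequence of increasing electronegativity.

In, Sb, As

As is in period 4, group 15; In is in period 5, group 13; Sb is in period 5, group 15.
EN rises left→right (higher Z_eff, smaller atoms) and falls top→bottom (larger, more shielded atoms).
Neither a single period nor a single group — weigh both effects.
Sb > In: both are in period 5; the period trend gives Sb the larger value.
As > Sb: they share group 15; the group trend gives As the larger value.
Approximate values (Pauling): As 2.18, In 1.78, Sb 2.05.
So from lowest to highest: In < Sb < As.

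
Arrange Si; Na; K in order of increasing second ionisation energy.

Si < K < Na

After 1 electron has been removed, what remains? Si⁺ still has 3 valence electrons; Na⁺ is the bare [Ne] core; K⁺ is the bare [Ar] core.
Pulling an electron out of a noble-gas core costs far more than removing a remaining valence electron, so K and Na sit at the high end of IE_2.
The numbers (kJ/mol): Si 1577, Na 4562, K 3052.
So the second ionization energies run Si < K < Na.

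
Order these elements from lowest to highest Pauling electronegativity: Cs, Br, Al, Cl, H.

Cs < Al < H < Br < Cl

H is in period 1, group 1; Al is in period 3, group 13; Cl is in period 3, group 17; Br is in period 4, group 17; Cs is in period 6, group 1.
Electronegativity increases across a period and decreases down a group, tracking effective nuclear charge and atomic size.
Neither a single period nor a single group — weigh both effects.
Al > Cs: both effects reinforce here, so Al is clearly the higher of the two.
H > Al: the two effects oppose for this pair; the down-group effect wins (2.20 vs 1.61).
Br > H: the two effects oppose for this pair; the across-period effect wins (2.96 vs 2.20).
Cl > Br: Cl sits above Br in group 17, so the down-group effect alone puts Cl higher.
For reference (Pauling): H 2.20, Al 1.61, Cl 3.16, Br 2.96, Cs 0.79.
So from lowest to highest: Cs < Al < H < Br < Cl.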